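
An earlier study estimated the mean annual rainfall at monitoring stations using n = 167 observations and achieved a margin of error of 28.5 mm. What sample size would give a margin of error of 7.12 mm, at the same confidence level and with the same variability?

2676

Margin of error scales as 1/√n, so n₂ = n₁·(E₁/E₂)².
n₂ = 167 × (28.5/7.12)² = 167 × 16.02 = 2675.34
Round up: n₂ = 2676.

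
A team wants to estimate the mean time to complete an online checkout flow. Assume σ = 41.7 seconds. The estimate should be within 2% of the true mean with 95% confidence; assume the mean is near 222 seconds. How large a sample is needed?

339

For a mean, the margin of error is E = z·σ/√n, so n = (zσ/E)².
At 95% confidence, z = 1.960.
E = 2% of 222 = 4.44 seconds.
n = (1.960 × 41.7 / 4.44)² = 338.86
Round up: n = 339.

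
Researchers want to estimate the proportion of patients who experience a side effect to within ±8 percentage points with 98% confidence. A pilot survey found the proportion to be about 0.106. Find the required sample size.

n = 81

For a proportion with margin E = 0.08 at 98% confidence, z = 2.326.
n = p̂(1−p̂)(z/E)² = 0.106 × 0.894 × (2.326/0.08)² = 80.11
Round up: n = 81.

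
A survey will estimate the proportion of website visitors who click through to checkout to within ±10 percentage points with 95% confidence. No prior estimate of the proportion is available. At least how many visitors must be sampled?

n = 97

For a proportion with margin E = 0.1 at 95% confidence, z = 1.960.
With no prior estimate, use p = 0.5, which maximizes p(1−p) at 0.25.
n = 0.25 × (z/E)² = 0.25 × (1.960/0.1)² = 96.04
Round up: n = 97.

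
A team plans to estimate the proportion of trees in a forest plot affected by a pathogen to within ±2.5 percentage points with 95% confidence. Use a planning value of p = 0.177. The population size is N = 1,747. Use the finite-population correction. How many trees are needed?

593

For a proportion with margin E = 0.025 at 95% confidence, z = 1.960.
n = p̂(1−p̂)(z/E)² = 0.177 × 0.823 × (1.960/0.025)² = 895.38 — call this n₀.
Finite-population correction with N = 1,747: n = n₀ / (1 + (n₀−1)/N) = 895.38 / 1.512 = 592.18
Round up: n = 593.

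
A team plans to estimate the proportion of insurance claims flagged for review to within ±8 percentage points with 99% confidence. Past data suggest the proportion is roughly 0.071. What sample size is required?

69

For a proportion with margin E = 0.08 at 99% confidence, z = 2.576.
n = p̂(1−p̂)(z/E)² = 0.071 × 0.929 × (2.576/0.08)² = 68.39
Round up: n = 69.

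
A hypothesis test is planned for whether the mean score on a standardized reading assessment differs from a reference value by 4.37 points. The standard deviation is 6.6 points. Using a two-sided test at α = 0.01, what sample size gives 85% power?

For a one-sample z-test, n = ((z_{α/2} + z_β)·σ/δ)².
z_{α/2} = 2.576 (two-sided α = 0.01); z_β = 1.036 (power 85% → β = 0.15).
n = (3.612 × 6.6 / 4.37)² = 29.76
Round up: n = 30.

30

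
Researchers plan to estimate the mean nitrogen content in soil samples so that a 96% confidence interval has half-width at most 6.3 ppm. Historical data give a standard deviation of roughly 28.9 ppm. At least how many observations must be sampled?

For a mean, the margin of error is E = z·σ/√n, so n = (zσ/E)².
At 96% confidence, z = 2.054.
n = (2.054 × 28.9 / 6.3)² = 88.78
Round up: n = 89.

89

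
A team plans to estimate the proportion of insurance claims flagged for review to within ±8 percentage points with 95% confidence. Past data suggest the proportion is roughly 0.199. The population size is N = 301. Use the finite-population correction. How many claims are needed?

For a proportion with margin E = 0.08 at 95% confidence, z = 1.960.
n = p̂(1−p̂)(z/E)² = 0.199 × 0.801 × (1.960/0.08)² = 95.68 — call this n₀.
Finite-population correction with N = 301: n = n₀ / (1 + (n₀−1)/N) = 95.68 / 1.315 = 72.76
Round up: n = 73.

n = 73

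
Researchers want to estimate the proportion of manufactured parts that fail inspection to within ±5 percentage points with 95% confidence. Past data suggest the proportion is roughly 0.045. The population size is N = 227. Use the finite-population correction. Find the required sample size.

For a proportion with margin E = 0.05 at 95% confidence, z = 1.960.
n = p̂(1−p̂)(z/E)² = 0.045 × 0.955 × (1.960/0.05)² = 66.04 — call this n₀.
Finite-population correction with N = 227: n = n₀ / (1 + (n₀−1)/N) = 66.04 / 1.287 = 51.31
Round up: n = 52.

52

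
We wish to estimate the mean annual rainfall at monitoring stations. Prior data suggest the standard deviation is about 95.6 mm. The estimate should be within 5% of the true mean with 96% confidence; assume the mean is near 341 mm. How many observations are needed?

133

For a mean, the margin of error is E = z·σ/√n, so n = (zσ/E)².
At 96% confidence, z = 2.054.
E = 5% of 341 = 17.05 mm.
n = (2.054 × 95.6 / 17.05)² = 132.64
Round up: n = 133.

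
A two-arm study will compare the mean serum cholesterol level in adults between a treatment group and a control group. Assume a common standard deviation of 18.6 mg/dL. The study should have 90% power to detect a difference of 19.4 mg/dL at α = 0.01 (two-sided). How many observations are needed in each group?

28 per group

For two equal groups, n per group = 2·((z_{α/2} + z_β)·σ/δ)².
z_{α/2} = 2.576; z_β = 1.282 (power 90%).
n = 2 × (3.858 × 18.6 / 19.4)² = 2 × 13.68 = 27.36
Round up: n = 28 per group.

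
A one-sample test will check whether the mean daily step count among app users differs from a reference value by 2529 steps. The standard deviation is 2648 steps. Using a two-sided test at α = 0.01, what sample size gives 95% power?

For a one-sample z-test, n = ((z_{α/2} + z_β)·σ/δ)².
z_{α/2} = 2.576 (two-sided α = 0.01); z_β = 1.645 (power 95% → β = 0.05).
n = (4.221 × 2648 / 2529)² = 19.53
Round up: n = 20.

20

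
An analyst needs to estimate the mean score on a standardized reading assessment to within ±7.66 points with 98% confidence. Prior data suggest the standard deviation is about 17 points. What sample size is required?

For a mean, the margin of error is E = z·σ/√n, so n = (zσ/E)².
At 98% confidence, z = 2.326.
n = (2.326 × 17 / 7.66)² = 26.65
Round up: n = 27.

27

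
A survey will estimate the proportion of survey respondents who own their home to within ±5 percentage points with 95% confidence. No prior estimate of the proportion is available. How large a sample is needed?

n = 385

For a proportion with margin E = 0.05 at 95% confidence, z = 1.960.
With no prior estimate, use p = 0.5, which maximizes p(1−p) at 0.25.
n = 0.25 × (z/E)² = 0.25 × (1.960/0.05)² = 384.16
Round up: n = 385.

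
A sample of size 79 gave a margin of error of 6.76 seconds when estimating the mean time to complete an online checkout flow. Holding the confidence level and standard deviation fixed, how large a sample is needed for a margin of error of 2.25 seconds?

714

Margin of error scales as 1/√n, so n₂ = n₁·(E₁/E₂)².
n₂ = 79 × (6.76/2.25)² = 79 × 9.027 = 713.13
Round up: n₂ = 714.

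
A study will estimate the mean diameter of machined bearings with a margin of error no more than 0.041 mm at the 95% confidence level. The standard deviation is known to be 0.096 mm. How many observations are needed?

For a mean, the margin of error is E = z·σ/√n, so n = (zσ/E)².
At 95% confidence, z = 1.960.
n = (1.960 × 0.096 / 0.041)² = 21.06
Round up: n = 22.

22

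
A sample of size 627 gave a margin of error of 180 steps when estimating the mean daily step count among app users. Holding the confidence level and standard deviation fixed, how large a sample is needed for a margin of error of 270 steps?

Margin of error scales as 1/√n, so n₂ = n₁·(E₁/E₂)².
n₂ = 627 × (180/270)² = 627 × 0.4444 = 278.64
Round up: n₂ = 279.

279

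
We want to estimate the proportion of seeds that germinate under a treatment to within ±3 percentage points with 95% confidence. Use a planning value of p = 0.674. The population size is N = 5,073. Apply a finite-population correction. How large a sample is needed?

792

For a proportion with margin E = 0.03 at 95% confidence, z = 1.960.
n = p̂(1−p̂)(z/E)² = 0.674 × 0.326 × (1.960/0.03)² = 937.88 — call this n₀.
Finite-population correction with N = 5,073: n = n₀ / (1 + (n₀−1)/N) = 937.88 / 1.185 = 791.46
Round up: n = 792.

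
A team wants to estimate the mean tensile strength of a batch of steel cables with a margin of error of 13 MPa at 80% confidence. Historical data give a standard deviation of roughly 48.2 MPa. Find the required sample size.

23

For a mean, the margin of error is E = z·σ/√n, so n = (zσ/E)².
At 80% confidence, z = 1.282.
n = (1.282 × 48.2 / 13)² = 22.59
Round up: n = 23.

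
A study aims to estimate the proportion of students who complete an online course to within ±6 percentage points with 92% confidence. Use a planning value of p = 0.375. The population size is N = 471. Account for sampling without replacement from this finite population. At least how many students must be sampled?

141

For a proportion with margin E = 0.06 at 92% confidence, z = 1.751.
n = p̂(1−p̂)(z/E)² = 0.375 × 0.625 × (1.751/0.06)² = 199.61 — call this n₀.
Finite-population correction with N = 471: n = n₀ / (1 + (n₀−1)/N) = 199.61 / 1.422 = 140.37
Round up: n = 141.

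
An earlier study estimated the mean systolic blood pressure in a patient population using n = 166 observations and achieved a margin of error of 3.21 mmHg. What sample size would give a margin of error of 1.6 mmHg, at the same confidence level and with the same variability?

Margin of error scales as 1/√n, so n₂ = n₁·(E₁/E₂)².
n₂ = 166 × (3.21/1.6)² = 166 × 4.025 = 668.15
Round up: n₂ = 669.

669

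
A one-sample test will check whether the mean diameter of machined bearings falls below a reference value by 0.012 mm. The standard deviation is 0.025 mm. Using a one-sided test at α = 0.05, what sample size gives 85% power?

n = 32

For a one-sample z-test, n = ((z_α + z_β)·σ/δ)².
z_α = 1.645 (one-sided α = 0.05); z_β = 1.036 (power 85% → β = 0.15).
n = (2.681 × 0.025 / 0.012)² = 31.20
Round up: n = 32.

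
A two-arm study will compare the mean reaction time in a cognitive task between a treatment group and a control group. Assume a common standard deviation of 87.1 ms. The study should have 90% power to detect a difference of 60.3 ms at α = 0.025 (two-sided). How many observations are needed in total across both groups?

For two equal groups, n per group = 2·((z_{α/2} + z_β)·σ/δ)².
z_{α/2} = 2.241; z_β = 1.282 (power 90%).
n = 2 × (3.523 × 87.1 / 60.3)² = 2 × 25.90 = 51.80
Round up: n = 52 per group.
Total across both groups: 2 × 52 = 104.

104 total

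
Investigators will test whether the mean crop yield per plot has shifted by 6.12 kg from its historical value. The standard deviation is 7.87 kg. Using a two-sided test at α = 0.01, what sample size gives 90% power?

For a one-sample z-test, n = ((z_{α/2} + z_β)·σ/δ)².
z_{α/2} = 2.576 (two-sided α = 0.01); z_β = 1.282 (power 90% → β = 0.1).
n = (3.858 × 7.87 / 6.12)² = 24.61
Round up: n = 25.

n = 25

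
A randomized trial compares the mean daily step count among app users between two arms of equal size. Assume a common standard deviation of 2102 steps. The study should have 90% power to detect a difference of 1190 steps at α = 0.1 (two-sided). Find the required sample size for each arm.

54 per group

For two equal groups, n per group = 2·((z_{α/2} + z_β)·σ/δ)².
z_{α/2} = 1.645; z_β = 1.282 (power 90%).
n = 2 × (2.927 × 2102 / 1190)² = 2 × 26.73 = 53.46
Round up: n = 54 per group.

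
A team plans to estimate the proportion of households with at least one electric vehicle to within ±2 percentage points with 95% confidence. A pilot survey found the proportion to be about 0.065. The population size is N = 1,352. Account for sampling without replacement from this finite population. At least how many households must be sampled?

408

For a proportion with margin E = 0.02 at 95% confidence, z = 1.960.
n = p̂(1−p̂)(z/E)² = 0.065 × 0.935 × (1.960/0.02)² = 583.68 — call this n₀.
Finite-population correction with N = 1,352: n = n₀ / (1 + (n₀−1)/N) = 583.68 / 1.431 = 407.88
Round up: n = 408.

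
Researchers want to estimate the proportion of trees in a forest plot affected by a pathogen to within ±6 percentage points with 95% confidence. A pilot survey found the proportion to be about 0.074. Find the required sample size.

74

For a proportion with margin E = 0.06 at 95% confidence, z = 1.960.
n = p̂(1−p̂)(z/E)² = 0.074 × 0.926 × (1.960/0.06)² = 73.12
Round up: n = 74.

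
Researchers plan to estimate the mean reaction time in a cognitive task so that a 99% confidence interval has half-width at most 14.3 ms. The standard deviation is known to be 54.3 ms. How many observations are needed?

96

For a mean, the margin of error is E = z·σ/√n, so n = (zσ/E)².
At 99% confidence, z = 2.576.
n = (2.576 × 54.3 / 14.3)² = 95.68
Round up: n = 96.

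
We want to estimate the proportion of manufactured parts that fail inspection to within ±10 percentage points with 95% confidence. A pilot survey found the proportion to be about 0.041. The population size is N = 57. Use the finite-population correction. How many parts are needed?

For a proportion with margin E = 0.1 at 95% confidence, z = 1.960.
n = p̂(1−p̂)(z/E)² = 0.041 × 0.959 × (1.960/0.1)² = 15.10 — call this n₀.
Finite-population correction with N = 57: n = n₀ / (1 + (n₀−1)/N) = 15.10 / 1.247 = 12.11
Round up: n = 13.

13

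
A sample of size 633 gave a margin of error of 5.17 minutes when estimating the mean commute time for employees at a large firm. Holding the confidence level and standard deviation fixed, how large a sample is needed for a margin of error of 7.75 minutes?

n = 282

Margin of error scales as 1/√n, so n₂ = n₁·(E₁/E₂)².
n₂ = 633 × (5.17/7.75)² = 633 × 0.445 = 281.69
Round up: n₂ = 282.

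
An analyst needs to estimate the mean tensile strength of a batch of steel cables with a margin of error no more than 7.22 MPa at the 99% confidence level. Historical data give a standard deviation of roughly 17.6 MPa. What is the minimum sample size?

40

For a mean, the margin of error is E = z·σ/√n, so n = (zσ/E)².
At 99% confidence, z = 2.576.
n = (2.576 × 17.6 / 7.22)² = 39.43
Round up: n = 40.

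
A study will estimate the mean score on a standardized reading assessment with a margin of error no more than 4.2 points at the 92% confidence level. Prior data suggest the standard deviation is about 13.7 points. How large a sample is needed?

n = 33

For a mean, the margin of error is E = z·σ/√n, so n = (zσ/E)².
At 92% confidence, z = 1.751.
n = (1.751 × 13.7 / 4.2)² = 32.62
Round up: n = 33.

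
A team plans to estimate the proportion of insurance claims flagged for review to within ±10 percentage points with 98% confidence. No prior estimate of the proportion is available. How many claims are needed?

n = 136

For a proportion with margin E = 0.1 at 98% confidence, z = 2.326.
With no prior estimate, use p = 0.5, which maximizes p(1−p) at 0.25.
n = 0.25 × (z/E)² = 0.25 × (2.326/0.1)² = 135.26
Round up: n = 136.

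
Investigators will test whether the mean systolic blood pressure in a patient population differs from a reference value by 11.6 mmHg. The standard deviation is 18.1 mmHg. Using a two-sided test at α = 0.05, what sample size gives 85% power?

n = 22

For a one-sample z-test, n = ((z_{α/2} + z_β)·σ/δ)².
z_{α/2} = 1.960 (two-sided α = 0.05); z_β = 1.036 (power 85% → β = 0.15).
n = (2.996 × 18.1 / 11.6)² = 21.85
Round up: n = 22.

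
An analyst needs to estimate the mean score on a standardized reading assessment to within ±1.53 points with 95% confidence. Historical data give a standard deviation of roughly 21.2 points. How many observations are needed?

For a mean, the margin of error is E = z·σ/√n, so n = (zσ/E)².
At 95% confidence, z = 1.960.
n = (1.960 × 21.2 / 1.53)² = 737.57
Round up: n = 738.

738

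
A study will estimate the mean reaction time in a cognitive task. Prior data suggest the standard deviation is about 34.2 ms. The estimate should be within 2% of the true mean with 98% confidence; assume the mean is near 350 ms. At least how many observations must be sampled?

For a mean, the margin of error is E = z·σ/√n, so n = (zσ/E)².
At 98% confidence, z = 2.326.
E = 2% of 350 = 7 ms.
n = (2.326 × 34.2 / 7)² = 129.14
Round up: n = 130.

130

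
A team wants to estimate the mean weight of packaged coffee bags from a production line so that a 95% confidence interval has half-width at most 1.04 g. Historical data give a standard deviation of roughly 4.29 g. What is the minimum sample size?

66

For a mean, the margin of error is E = z·σ/√n, so n = (zσ/E)².
At 95% confidence, z = 1.960.
n = (1.960 × 4.29 / 1.04)² = 65.37
Round up: n = 66.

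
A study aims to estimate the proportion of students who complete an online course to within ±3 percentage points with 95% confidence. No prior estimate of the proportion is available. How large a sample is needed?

1068

For a proportion with margin E = 0.03 at 95% confidence, z = 1.960.
With no prior estimate, use p = 0.5, which maximizes p(1−p) at 0.25.
n = 0.25 × (z/E)² = 0.25 × (1.960/0.03)² = 1067.11
Round up: n = 1068.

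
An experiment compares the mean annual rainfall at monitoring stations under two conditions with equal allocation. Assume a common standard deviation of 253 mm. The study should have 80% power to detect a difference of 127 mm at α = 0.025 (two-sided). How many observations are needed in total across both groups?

For two equal groups, n per group = 2·((z_{α/2} + z_β)·σ/δ)².
z_{α/2} = 2.241; z_β = 0.842 (power 80%).
n = 2 × (3.083 × 253 / 127)² = 2 × 37.72 = 75.44
Round up: n = 76 per group.
Total across both groups: 2 × 76 = 152.

152 total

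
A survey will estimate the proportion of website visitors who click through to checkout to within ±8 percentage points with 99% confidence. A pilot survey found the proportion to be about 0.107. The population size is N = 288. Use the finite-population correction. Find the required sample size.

74

For a proportion with margin E = 0.08 at 99% confidence, z = 2.576.
n = p̂(1−p̂)(z/E)² = 0.107 × 0.893 × (2.576/0.08)² = 99.07 — call this n₀.
Finite-population correction with N = 288: n = n₀ / (1 + (n₀−1)/N) = 99.07 / 1.341 = 73.88
Round up: n = 74.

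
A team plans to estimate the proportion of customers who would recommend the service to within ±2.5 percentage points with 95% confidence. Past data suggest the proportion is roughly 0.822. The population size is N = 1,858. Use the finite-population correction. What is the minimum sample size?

n = 607

For a proportion with margin E = 0.025 at 95% confidence, z = 1.960.
n = p̂(1−p̂)(z/E)² = 0.822 × 0.178 × (1.960/0.025)² = 899.34 — call this n₀.
Finite-population correction with N = 1,858: n = n₀ / (1 + (n₀−1)/N) = 899.34 / 1.483 = 606.43
Round up: n = 607.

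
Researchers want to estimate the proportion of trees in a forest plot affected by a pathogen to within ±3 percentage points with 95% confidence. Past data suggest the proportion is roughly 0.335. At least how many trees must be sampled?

For a proportion with margin E = 0.03 at 95% confidence, z = 1.960.
n = p̂(1−p̂)(z/E)² = 0.335 × 0.665 × (1.960/0.03)² = 950.90
Round up: n = 951.

951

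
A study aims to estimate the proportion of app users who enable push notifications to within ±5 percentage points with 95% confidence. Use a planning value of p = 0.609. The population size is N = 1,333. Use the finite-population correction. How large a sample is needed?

n = 288

For a proportion with margin E = 0.05 at 95% confidence, z = 1.960.
n = p̂(1−p̂)(z/E)² = 0.609 × 0.391 × (1.960/0.05)² = 365.90 — call this n₀.
Finite-population correction with N = 1,333: n = n₀ / (1 + (n₀−1)/N) = 365.90 / 1.274 = 287.21
Round up: n = 288.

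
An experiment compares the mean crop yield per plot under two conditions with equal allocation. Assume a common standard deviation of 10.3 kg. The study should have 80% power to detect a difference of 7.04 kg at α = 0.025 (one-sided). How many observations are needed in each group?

For two equal groups, n per group = 2·((z_α + z_β)·σ/δ)².
z_α = 1.960; z_β = 0.842 (power 80%).
n = 2 × (2.802 × 10.3 / 7.04)² = 2 × 16.81 = 33.62
Round up: n = 34 per group.

34 per group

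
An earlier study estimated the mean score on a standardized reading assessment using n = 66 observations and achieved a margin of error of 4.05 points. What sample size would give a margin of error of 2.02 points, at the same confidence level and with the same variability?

Margin of error scales as 1/√n, so n₂ = n₁·(E₁/E₂)².
n₂ = 66 × (4.05/2.02)² = 66 × 4.02 = 265.32
Round up: n₂ = 266.

266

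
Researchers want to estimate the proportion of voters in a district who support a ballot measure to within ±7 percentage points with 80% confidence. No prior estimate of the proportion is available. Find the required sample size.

For a proportion with margin E = 0.07 at 80% confidence, z = 1.282.
With no prior estimate, use p = 0.5, which maximizes p(1−p) at 0.25.
n = 0.25 × (z/E)² = 0.25 × (1.282/0.07)² = 83.85
Round up: n = 84.

84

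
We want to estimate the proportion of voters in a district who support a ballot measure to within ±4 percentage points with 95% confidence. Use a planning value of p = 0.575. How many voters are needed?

For a proportion with margin E = 0.04 at 95% confidence, z = 1.960.
n = p̂(1−p̂)(z/E)² = 0.575 × 0.425 × (1.960/0.04)² = 586.74
Round up: n = 587.

587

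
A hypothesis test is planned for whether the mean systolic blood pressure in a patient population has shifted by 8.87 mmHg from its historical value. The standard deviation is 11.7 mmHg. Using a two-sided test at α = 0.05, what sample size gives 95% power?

23

For a one-sample z-test, n = ((z_{α/2} + z_β)·σ/δ)².
z_{α/2} = 1.960 (two-sided α = 0.05); z_β = 1.645 (power 95% → β = 0.05).
n = (3.605 × 11.7 / 8.87)² = 22.61
Round up: n = 23.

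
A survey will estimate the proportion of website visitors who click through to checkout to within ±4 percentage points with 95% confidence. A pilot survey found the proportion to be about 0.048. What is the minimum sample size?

For a proportion with margin E = 0.04 at 95% confidence, z = 1.960.
n = p̂(1−p̂)(z/E)² = 0.048 × 0.952 × (1.960/0.04)² = 109.72
Round up: n = 110.

n = 110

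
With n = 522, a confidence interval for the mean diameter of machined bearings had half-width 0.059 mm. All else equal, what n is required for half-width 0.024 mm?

Margin of error scales as 1/√n, so n₂ = n₁·(E₁/E₂)².
n₂ = 522 × (0.059/0.024)² = 522 × 6.043 = 3154.45
Round up: n₂ = 3155.

n = 3155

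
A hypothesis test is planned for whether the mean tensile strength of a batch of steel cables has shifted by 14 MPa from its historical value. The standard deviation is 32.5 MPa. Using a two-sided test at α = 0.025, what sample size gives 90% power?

67

For a one-sample z-test, n = ((z_{α/2} + z_β)·σ/δ)².
z_{α/2} = 2.241 (two-sided α = 0.025); z_β = 1.282 (power 90% → β = 0.1).
n = (3.523 × 32.5 / 14)² = 66.89
Round up: n = 67.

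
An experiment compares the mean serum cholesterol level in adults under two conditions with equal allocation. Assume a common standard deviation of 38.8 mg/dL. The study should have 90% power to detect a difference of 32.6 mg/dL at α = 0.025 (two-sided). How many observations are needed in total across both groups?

For two equal groups, n per group = 2·((z_{α/2} + z_β)·σ/δ)².
z_{α/2} = 2.241; z_β = 1.282 (power 90%).
n = 2 × (3.523 × 38.8 / 32.6)² = 2 × 17.58 = 35.16
Round up: n = 36 per group.
Total across both groups: 2 × 36 = 72.

72 total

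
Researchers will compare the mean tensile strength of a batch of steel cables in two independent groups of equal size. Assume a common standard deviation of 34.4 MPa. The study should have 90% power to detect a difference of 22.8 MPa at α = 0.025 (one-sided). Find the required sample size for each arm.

48 per group

For two equal groups, n per group = 2·((z_α + z_β)·σ/δ)².
z_α = 1.960; z_β = 1.282 (power 90%).
n = 2 × (3.242 × 34.4 / 22.8)² = 2 × 23.93 = 47.86
Round up: n = 48 per group.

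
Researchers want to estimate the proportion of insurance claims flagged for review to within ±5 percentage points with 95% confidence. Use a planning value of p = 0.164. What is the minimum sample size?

For a proportion with margin E = 0.05 at 95% confidence, z = 1.960.
n = p̂(1−p̂)(z/E)² = 0.164 × 0.836 × (1.960/0.05)² = 210.68
Round up: n = 211.

211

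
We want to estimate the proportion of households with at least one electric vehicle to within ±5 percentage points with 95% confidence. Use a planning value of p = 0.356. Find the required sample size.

n = 353

For a proportion with margin E = 0.05 at 95% confidence, z = 1.960.
n = p̂(1−p̂)(z/E)² = 0.356 × 0.644 × (1.960/0.05)² = 352.30
Round up: n = 353.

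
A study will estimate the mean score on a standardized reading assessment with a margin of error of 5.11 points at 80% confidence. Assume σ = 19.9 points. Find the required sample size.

25

For a mean, the margin of error is E = z·σ/√n, so n = (zσ/E)².
At 80% confidence, z = 1.282.
n = (1.282 × 19.9 / 5.11)² = 24.93
Round up: n = 25.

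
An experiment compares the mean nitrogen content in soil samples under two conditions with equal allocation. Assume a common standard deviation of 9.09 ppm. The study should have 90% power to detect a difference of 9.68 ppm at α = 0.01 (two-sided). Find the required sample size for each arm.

27 per group

For two equal groups, n per group = 2·((z_{α/2} + z_β)·σ/δ)².
z_{α/2} = 2.576; z_β = 1.282 (power 90%).
n = 2 × (3.858 × 9.09 / 9.68)² = 2 × 13.13 = 26.26
Round up: n = 27 per group.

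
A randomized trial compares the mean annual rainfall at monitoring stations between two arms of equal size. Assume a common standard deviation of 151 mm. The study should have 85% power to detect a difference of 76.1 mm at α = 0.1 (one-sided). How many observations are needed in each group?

43 per group

For two equal groups, n per group = 2·((z_α + z_β)·σ/δ)².
z_α = 1.282; z_β = 1.036 (power 85%).
n = 2 × (2.318 × 151 / 76.1)² = 2 × 21.15 = 42.30
Round up: n = 43 per group.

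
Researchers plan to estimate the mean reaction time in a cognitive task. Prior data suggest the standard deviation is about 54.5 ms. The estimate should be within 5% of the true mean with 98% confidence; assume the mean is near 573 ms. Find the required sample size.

n = 20

For a mean, the margin of error is E = z·σ/√n, so n = (zσ/E)².
At 98% confidence, z = 2.326.
E = 5% of 573 = 28.65 ms.
n = (2.326 × 54.5 / 28.65)² = 19.58
Round up: n = 20.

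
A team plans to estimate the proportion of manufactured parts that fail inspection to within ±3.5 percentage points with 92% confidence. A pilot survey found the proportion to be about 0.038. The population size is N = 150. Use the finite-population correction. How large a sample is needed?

For a proportion with margin E = 0.035 at 92% confidence, z = 1.751.
n = p̂(1−p̂)(z/E)² = 0.038 × 0.962 × (1.751/0.035)² = 91.49 — call this n₀.
Finite-population correction with N = 150: n = n₀ / (1 + (n₀−1)/N) = 91.49 / 1.603 = 57.07
Round up: n = 58.

58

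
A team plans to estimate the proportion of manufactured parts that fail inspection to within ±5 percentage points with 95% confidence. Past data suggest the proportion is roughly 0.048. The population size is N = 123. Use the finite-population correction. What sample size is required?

For a proportion with margin E = 0.05 at 95% confidence, z = 1.960.
n = p̂(1−p̂)(z/E)² = 0.048 × 0.952 × (1.960/0.05)² = 70.22 — call this n₀.
Finite-population correction with N = 123: n = n₀ / (1 + (n₀−1)/N) = 70.22 / 1.563 = 44.93
Round up: n = 45.

45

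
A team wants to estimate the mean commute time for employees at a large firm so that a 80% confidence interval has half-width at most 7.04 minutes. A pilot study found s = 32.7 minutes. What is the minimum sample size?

For a mean, the margin of error is E = z·σ/√n, so n = (zσ/E)².
At 80% confidence, z = 1.282.
n = (1.282 × 32.7 / 7.04)² = 35.46
Round up: n = 36.

36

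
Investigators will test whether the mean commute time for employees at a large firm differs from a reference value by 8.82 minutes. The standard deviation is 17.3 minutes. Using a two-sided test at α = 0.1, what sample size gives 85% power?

28

For a one-sample z-test, n = ((z_{α/2} + z_β)·σ/δ)².
z_{α/2} = 1.645 (two-sided α = 0.1); z_β = 1.036 (power 85% → β = 0.15).
n = (2.681 × 17.3 / 8.82)² = 27.65
Round up: n = 28.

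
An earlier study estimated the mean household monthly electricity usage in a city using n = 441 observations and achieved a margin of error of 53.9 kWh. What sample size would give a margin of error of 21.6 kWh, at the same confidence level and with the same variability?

n = 2747

Margin of error scales as 1/√n, so n₂ = n₁·(E₁/E₂)².
n₂ = 441 × (53.9/21.6)² = 441 × 6.227 = 2746.11
Round up: n₂ = 2747.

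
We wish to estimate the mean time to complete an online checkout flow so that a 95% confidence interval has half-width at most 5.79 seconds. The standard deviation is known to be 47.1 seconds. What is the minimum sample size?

n = 255

For a mean, the margin of error is E = z·σ/√n, so n = (zσ/E)².
At 95% confidence, z = 1.960.
n = (1.960 × 47.1 / 5.79)² = 254.21
Round up: n = 255.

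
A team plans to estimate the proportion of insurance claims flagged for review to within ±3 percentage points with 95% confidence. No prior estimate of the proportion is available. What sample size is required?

1068

For a proportion with margin E = 0.03 at 95% confidence, z = 1.960.
With no prior estimate, use p = 0.5, which maximizes p(1−p) at 0.25.
n = 0.25 × (z/E)² = 0.25 × (1.960/0.03)² = 1067.11
Round up: n = 1068.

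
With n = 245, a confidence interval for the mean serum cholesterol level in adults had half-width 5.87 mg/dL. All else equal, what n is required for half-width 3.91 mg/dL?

553

Margin of error scales as 1/√n, so n₂ = n₁·(E₁/E₂)².
n₂ = 245 × (5.87/3.91)² = 245 × 2.254 = 552.23
Round up: n₂ = 553.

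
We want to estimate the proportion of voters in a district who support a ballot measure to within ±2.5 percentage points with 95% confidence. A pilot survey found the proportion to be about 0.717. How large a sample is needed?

For a proportion with margin E = 0.025 at 95% confidence, z = 1.960.
n = p̂(1−p̂)(z/E)² = 0.717 × 0.283 × (1.960/0.025)² = 1247.20
Round up: n = 1248.

1248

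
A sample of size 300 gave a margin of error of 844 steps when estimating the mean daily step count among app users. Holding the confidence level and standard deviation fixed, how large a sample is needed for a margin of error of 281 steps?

Margin of error scales as 1/√n, so n₂ = n₁·(E₁/E₂)².
n₂ = 300 × (844/281)² = 300 × 9.021 = 2706.30
Round up: n₂ = 2707.

2707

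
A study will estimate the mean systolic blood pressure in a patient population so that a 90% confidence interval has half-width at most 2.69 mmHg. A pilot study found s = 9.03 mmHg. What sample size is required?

For a mean, the margin of error is E = z·σ/√n, so n = (zσ/E)².
At 90% confidence, z = 1.645.
n = (1.645 × 9.03 / 2.69)² = 30.49
Round up: n = 31.

n = 31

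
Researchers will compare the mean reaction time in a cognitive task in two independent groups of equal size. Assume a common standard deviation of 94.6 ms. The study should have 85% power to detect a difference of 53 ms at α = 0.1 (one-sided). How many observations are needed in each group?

For two equal groups, n per group = 2·((z_α + z_β)·σ/δ)².
z_α = 1.282; z_β = 1.036 (power 85%).
n = 2 × (2.318 × 94.6 / 53)² = 2 × 17.12 = 34.24
Round up: n = 35 per group.

35 per group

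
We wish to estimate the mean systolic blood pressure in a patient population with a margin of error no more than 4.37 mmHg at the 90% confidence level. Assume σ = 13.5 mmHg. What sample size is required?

For a mean, the margin of error is E = z·σ/√n, so n = (zσ/E)².
At 90% confidence, z = 1.645.
n = (1.645 × 13.5 / 4.37)² = 25.82
Round up: n = 26.

26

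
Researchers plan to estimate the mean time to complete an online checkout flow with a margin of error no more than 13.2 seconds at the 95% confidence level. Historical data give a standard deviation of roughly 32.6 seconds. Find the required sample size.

For a mean, the margin of error is E = z·σ/√n, so n = (zσ/E)².
At 95% confidence, z = 1.960.
n = (1.960 × 32.6 / 13.2)² = 23.43
Round up: n = 24.

24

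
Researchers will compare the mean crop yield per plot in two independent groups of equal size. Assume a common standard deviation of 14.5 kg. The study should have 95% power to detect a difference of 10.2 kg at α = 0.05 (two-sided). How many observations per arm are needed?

53 per group

For two equal groups, n per group = 2·((z_{α/2} + z_β)·σ/δ)².
z_{α/2} = 1.960; z_β = 1.645 (power 95%).
n = 2 × (3.605 × 14.5 / 10.2)² = 2 × 26.26 = 52.52
Round up: n = 53 per group.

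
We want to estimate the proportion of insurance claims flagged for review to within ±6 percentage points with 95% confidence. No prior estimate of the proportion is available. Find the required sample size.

n = 267

For a proportion with margin E = 0.06 at 95% confidence, z = 1.960.
With no prior estimate, use p = 0.5, which maximizes p(1−p) at 0.25.
n = 0.25 × (z/E)² = 0.25 × (1.960/0.06)² = 266.78
Round up: n = 267.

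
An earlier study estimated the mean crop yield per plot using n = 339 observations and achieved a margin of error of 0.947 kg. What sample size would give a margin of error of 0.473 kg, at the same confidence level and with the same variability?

Margin of error scales as 1/√n, so n₂ = n₁·(E₁/E₂)².
n₂ = 339 × (0.947/0.473)² = 339 × 4.008 = 1358.71
Round up: n₂ = 1359.

1359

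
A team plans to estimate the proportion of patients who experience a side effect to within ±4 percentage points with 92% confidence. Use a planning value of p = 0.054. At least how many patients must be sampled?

For a proportion with margin E = 0.04 at 92% confidence, z = 1.751.
n = p̂(1−p̂)(z/E)² = 0.054 × 0.946 × (1.751/0.04)² = 97.89
Round up: n = 98.

98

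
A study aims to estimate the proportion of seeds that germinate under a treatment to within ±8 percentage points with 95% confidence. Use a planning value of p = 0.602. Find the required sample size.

144

For a proportion with margin E = 0.08 at 95% confidence, z = 1.960.
n = p̂(1−p̂)(z/E)² = 0.602 × 0.398 × (1.960/0.08)² = 143.82
Round up: n = 144.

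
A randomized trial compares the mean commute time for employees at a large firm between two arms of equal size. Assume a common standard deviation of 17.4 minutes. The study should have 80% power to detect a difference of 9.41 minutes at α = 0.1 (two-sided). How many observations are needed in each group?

For two equal groups, n per group = 2·((z_{α/2} + z_β)·σ/δ)².
z_{α/2} = 1.645; z_β = 0.842 (power 80%).
n = 2 × (2.487 × 17.4 / 9.41)² = 2 × 21.15 = 42.30
Round up: n = 43 per group.

43 per group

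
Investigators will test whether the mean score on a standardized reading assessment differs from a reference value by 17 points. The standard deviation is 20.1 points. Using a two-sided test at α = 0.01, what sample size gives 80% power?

For a one-sample z-test, n = ((z_{α/2} + z_β)·σ/δ)².
z_{α/2} = 2.576 (two-sided α = 0.01); z_β = 0.842 (power 80% → β = 0.2).
n = (3.418 × 20.1 / 17)² = 16.33
Round up: n = 17.

n = 17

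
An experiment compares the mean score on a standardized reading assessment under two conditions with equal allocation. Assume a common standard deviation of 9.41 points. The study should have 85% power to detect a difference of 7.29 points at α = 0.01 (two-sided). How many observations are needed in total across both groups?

For two equal groups, n per group = 2·((z_{α/2} + z_β)·σ/δ)².
z_{α/2} = 2.576; z_β = 1.036 (power 85%).
n = 2 × (3.612 × 9.41 / 7.29)² = 2 × 21.74 = 43.48
Round up: n = 44 per group.
Total across both groups: 2 × 44 = 88.

88 total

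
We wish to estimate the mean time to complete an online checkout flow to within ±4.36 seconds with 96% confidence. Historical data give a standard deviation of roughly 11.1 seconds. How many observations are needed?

28

For a mean, the margin of error is E = z·σ/√n, so n = (zσ/E)².
At 96% confidence, z = 2.054.
n = (2.054 × 11.1 / 4.36)² = 27.34
Round up: n = 28.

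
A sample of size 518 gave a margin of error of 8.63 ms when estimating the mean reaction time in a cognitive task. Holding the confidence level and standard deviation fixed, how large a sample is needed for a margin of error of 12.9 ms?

Margin of error scales as 1/√n, so n₂ = n₁·(E₁/E₂)².
n₂ = 518 × (8.63/12.9)² = 518 × 0.4476 = 231.86
Round up: n₂ = 232.

232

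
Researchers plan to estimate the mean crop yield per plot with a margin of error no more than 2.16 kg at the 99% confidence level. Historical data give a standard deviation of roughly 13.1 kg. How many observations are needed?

n = 245

For a mean, the margin of error is E = z·σ/√n, so n = (zσ/E)².
At 99% confidence, z = 2.576.
n = (2.576 × 13.1 / 2.16)² = 244.08
Round up: n = 245.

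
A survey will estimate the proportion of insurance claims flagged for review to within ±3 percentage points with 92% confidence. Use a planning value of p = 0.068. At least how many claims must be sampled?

n = 216

For a proportion with margin E = 0.03 at 92% confidence, z = 1.751.
n = p̂(1−p̂)(z/E)² = 0.068 × 0.932 × (1.751/0.03)² = 215.90
Round up: n = 216.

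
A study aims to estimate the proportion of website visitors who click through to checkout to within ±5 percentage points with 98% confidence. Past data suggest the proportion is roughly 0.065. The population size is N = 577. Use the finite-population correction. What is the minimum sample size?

For a proportion with margin E = 0.05 at 98% confidence, z = 2.326.
n = p̂(1−p̂)(z/E)² = 0.065 × 0.935 × (2.326/0.05)² = 131.52 — call this n₀.
Finite-population correction with N = 577: n = n₀ / (1 + (n₀−1)/N) = 131.52 / 1.226 = 107.28
Round up: n = 108.

n = 108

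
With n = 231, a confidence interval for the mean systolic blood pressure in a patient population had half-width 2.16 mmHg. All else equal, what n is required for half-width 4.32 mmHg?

Margin of error scales as 1/√n, so n₂ = n₁·(E₁/E₂)².
n₂ = 231 × (2.16/4.32)² = 231 × 0.25 = 57.75
Round up: n₂ = 58.

58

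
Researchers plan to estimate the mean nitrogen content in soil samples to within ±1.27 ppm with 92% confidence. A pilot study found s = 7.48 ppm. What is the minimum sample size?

107

For a mean, the margin of error is E = z·σ/√n, so n = (zσ/E)².
At 92% confidence, z = 1.751.
n = (1.751 × 7.48 / 1.27)² = 106.36
Round up: n = 107.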